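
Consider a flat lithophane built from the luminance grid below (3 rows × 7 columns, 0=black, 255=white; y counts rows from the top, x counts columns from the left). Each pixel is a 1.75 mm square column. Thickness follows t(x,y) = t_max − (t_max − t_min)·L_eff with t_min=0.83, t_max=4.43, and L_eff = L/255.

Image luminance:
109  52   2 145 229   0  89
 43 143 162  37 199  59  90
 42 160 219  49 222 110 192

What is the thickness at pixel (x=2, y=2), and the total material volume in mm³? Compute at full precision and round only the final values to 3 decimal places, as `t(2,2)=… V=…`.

t(2,2)=1.338 V=183.172

span = t_max - t_min = 4.43 - 0.83 = 3.600
L(2,2) = 219, L_eff = 219/255 = 0.858824
t(2,2) = 4.43 - 3.600·0.858824 = 1.338
Σt over all 3·7 pixels = 101679/1700 ≈ 59.8111765
V = pitch²·Σt = 1.75²·101679/1700 = 183.172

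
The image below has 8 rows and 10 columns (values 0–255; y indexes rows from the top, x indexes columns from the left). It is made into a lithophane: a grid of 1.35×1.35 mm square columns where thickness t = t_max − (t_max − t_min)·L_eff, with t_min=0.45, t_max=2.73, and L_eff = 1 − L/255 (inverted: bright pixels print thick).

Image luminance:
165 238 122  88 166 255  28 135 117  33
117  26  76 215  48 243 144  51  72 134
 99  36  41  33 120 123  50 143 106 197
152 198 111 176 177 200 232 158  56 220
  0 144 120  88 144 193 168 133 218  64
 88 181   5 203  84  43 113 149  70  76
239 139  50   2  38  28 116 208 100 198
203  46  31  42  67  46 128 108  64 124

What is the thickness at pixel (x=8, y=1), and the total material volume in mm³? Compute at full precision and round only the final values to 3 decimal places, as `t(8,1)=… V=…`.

span = t_max - t_min = 2.73 - 0.45 = 2.280
L(8,1) = 72, L_eff = 1 - 72/255 = 0.717647 (inverted)
t(8,1) = 2.73 - 2.280·0.717647 = 1.094
Σt over all 8·10 pixels = 254378/2125 ≈ 119.7072941
V = pitch²·Σt = 1.35²·254378/2125 = 218.167

t(8,1)=1.094 V=218.167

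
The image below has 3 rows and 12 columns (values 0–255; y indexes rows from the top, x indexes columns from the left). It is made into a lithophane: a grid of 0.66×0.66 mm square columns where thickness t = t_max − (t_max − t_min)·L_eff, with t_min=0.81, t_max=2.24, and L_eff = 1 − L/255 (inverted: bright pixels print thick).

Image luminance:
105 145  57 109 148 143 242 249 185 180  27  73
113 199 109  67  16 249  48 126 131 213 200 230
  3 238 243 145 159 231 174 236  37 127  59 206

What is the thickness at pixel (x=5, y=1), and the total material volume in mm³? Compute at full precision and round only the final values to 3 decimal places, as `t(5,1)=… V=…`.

t(5,1)=2.206 V=25.458

span = t_max - t_min = 2.24 - 0.81 = 1.430
L(5,1) = 249, L_eff = 1 - 249/255 = 0.023529 (inverted)
t(5,1) = 2.24 - 1.430·0.023529 = 2.206
Σt over all 3·12 pixels = 745163/12750 ≈ 58.4441569
V = pitch²·Σt = 0.66²·745163/12750 = 25.458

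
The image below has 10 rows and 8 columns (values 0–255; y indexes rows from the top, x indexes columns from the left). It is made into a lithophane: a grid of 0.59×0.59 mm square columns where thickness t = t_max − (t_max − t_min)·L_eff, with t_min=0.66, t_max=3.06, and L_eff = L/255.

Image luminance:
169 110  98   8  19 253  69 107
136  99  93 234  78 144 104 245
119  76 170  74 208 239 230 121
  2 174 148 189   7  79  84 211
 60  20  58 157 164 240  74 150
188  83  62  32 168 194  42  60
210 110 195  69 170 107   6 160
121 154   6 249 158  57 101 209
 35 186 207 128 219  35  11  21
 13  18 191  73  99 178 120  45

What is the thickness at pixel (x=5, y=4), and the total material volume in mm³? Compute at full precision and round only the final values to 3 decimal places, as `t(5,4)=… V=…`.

span = t_max - t_min = 3.06 - 0.66 = 2.400
L(5,4) = 240, L_eff = 240/255 = 0.941176
t(5,4) = 3.06 - 2.400·0.941176 = 0.801
Σt over all 10·8 pixels = 2640/17 ≈ 155.2941176
V = pitch²·Σt = 0.59²·2640/17 = 54.058

t(5,4)=0.801 V=54.058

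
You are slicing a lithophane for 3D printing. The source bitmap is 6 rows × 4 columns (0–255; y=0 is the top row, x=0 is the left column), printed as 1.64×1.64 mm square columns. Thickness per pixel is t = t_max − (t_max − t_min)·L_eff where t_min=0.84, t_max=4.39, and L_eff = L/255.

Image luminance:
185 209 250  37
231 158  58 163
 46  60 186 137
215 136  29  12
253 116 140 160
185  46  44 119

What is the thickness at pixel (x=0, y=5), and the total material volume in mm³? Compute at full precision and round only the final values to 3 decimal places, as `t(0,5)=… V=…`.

t(0,5)=1.815 V=164.493

span = t_max - t_min = 4.39 - 0.84 = 3.550
L(0,5) = 185, L_eff = 185/255 = 0.725490
t(0,5) = 4.39 - 3.550·0.725490 = 1.815
Σt over all 6·4 pixels = 311911/5100 ≈ 61.1590196
V = pitch²·Σt = 1.64²·311911/5100 = 164.493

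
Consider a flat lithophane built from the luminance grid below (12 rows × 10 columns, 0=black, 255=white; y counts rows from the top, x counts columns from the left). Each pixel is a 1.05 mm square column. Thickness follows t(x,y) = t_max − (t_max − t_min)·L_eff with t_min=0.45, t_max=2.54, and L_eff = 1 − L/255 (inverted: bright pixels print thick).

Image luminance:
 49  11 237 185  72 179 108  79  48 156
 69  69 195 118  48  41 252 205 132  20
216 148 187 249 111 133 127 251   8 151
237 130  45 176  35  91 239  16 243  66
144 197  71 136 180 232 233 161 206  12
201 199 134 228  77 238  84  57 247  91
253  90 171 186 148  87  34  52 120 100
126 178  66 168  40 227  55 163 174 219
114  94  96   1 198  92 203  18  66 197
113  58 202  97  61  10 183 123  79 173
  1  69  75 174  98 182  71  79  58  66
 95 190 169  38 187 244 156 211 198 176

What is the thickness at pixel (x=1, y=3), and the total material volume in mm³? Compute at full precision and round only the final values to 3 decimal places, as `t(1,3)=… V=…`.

span = t_max - t_min = 2.54 - 0.45 = 2.090
L(1,3) = 130, L_eff = 1 - 130/255 = 0.490196 (inverted)
t(1,3) = 2.54 - 2.090·0.490196 = 1.515
Σt over all 12·10 pixels = 1161022/6375 ≈ 182.1210980
V = pitch²·Σt = 1.05²·1161022/6375 = 200.789

t(1,3)=1.515 V=200.789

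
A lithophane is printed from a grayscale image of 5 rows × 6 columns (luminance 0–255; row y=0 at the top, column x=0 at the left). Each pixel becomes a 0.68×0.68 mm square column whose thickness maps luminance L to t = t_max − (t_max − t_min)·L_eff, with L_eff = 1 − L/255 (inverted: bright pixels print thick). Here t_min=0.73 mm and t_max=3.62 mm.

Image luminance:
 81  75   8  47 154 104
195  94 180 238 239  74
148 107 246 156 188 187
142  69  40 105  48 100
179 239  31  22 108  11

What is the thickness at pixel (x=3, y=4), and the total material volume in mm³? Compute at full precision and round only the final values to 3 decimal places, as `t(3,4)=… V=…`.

t(3,4)=0.979 V=29.071

span = t_max - t_min = 3.62 - 0.73 = 2.890
L(3,4) = 22, L_eff = 1 - 22/255 = 0.913725 (inverted)
t(3,4) = 3.62 - 2.890·0.913725 = 0.979
Σt over all 5·6 pixels = 62.87
V = pitch²·Σt = 0.68²·62.87 = 29.071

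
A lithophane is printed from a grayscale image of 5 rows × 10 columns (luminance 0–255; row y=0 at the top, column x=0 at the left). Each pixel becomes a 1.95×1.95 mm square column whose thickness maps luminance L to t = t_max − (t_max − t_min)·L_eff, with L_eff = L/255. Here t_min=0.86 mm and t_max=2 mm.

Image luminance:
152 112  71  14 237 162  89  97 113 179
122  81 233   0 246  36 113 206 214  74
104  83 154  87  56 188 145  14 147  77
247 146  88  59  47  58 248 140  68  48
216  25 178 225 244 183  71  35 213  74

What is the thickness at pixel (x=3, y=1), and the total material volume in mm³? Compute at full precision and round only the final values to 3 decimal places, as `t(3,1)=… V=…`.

span = t_max - t_min = 2 - 0.86 = 1.140
L(3,1) = 0, L_eff = 0/255 = 0.000000
t(3,1) = 2 - 1.140·0.000000 = 2.000
Σt over all 5·10 pixels = 306839/4250 ≈ 72.1974118
V = pitch²·Σt = 1.95²·306839/4250 = 274.531

t(3,1)=2.000 V=274.531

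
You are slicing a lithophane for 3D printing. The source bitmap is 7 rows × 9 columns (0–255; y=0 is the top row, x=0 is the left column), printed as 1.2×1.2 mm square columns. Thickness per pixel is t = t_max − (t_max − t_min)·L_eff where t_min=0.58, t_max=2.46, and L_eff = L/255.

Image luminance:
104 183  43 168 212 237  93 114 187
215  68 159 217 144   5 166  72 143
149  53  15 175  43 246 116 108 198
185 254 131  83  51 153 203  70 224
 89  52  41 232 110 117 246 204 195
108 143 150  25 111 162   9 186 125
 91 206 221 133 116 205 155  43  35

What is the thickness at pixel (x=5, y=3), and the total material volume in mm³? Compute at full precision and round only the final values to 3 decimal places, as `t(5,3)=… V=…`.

t(5,3)=1.332 V=132.963

span = t_max - t_min = 2.46 - 0.58 = 1.880
L(5,3) = 153, L_eff = 153/255 = 0.600000
t(5,3) = 2.46 - 1.880·0.600000 = 1.332
Σt over all 7·9 pixels = 1177277/12750 ≈ 92.3354510
V = pitch²·Σt = 1.2²·1177277/12750 = 132.963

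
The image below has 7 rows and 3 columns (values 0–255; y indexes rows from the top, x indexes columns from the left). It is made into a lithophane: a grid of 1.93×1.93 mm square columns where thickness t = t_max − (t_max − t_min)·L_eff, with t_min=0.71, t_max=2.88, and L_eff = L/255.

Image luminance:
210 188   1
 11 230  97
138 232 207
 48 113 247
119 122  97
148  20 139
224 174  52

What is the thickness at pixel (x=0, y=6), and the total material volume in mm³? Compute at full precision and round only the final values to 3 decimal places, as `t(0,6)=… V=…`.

span = t_max - t_min = 2.88 - 0.71 = 2.170
L(0,6) = 224, L_eff = 224/255 = 0.878431
t(0,6) = 2.88 - 2.170·0.878431 = 0.974
Σt over all 7·3 pixels = 310317/8500 ≈ 36.5078824
V = pitch²·Σt = 1.93²·310317/8500 = 135.988

t(0,6)=0.974 V=135.988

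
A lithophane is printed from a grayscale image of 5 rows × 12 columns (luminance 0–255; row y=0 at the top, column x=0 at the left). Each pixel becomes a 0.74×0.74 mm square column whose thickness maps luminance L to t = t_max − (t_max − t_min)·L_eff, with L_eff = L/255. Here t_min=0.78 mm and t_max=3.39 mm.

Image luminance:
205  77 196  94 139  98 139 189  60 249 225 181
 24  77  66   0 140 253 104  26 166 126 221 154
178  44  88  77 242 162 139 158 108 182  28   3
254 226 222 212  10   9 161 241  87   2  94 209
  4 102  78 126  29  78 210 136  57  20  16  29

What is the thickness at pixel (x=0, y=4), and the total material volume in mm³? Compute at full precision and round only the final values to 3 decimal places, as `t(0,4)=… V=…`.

span = t_max - t_min = 3.39 - 0.78 = 2.610
L(0,4) = 4, L_eff = 4/255 = 0.015686
t(0,4) = 3.39 - 2.610·0.015686 = 3.349
Σt over all 5·12 pixels = 109989/850 ≈ 129.3988235
V = pitch²·Σt = 0.74²·109989/850 = 70.859

t(0,4)=3.349 V=70.859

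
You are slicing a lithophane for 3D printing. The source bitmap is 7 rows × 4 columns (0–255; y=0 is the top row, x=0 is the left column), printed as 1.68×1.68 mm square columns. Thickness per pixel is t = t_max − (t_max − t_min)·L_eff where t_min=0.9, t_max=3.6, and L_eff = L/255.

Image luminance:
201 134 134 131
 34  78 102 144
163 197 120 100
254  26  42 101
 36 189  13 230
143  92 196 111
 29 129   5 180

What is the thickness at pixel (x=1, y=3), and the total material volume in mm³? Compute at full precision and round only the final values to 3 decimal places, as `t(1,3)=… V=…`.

t(1,3)=3.325 V=185.462

span = t_max - t_min = 3.6 - 0.9 = 2.700
L(1,3) = 26, L_eff = 26/255 = 0.101961
t(1,3) = 3.6 - 2.700·0.101961 = 3.325
Σt over all 7·4 pixels = 27927/425 ≈ 65.7105882
V = pitch²·Σt = 1.68²·27927/425 = 185.462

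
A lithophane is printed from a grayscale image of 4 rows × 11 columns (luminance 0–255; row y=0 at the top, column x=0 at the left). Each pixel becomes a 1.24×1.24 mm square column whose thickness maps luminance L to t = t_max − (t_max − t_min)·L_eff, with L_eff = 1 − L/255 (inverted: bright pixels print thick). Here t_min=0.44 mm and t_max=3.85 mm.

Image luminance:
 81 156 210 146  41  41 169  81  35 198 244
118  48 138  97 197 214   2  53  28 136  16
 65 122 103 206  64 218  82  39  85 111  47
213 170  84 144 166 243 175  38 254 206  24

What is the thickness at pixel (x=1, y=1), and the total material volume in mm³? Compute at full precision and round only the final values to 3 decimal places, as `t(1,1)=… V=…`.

t(1,1)=1.082 V=138.909

span = t_max - t_min = 3.85 - 0.44 = 3.410
L(1,1) = 48, L_eff = 1 - 48/255 = 0.811765 (inverted)
t(1,1) = 3.85 - 3.410·0.811765 = 1.082
Σt over all 4·11 pixels = 575927/6375 ≈ 90.3414902
V = pitch²·Σt = 1.24²·575927/6375 = 138.909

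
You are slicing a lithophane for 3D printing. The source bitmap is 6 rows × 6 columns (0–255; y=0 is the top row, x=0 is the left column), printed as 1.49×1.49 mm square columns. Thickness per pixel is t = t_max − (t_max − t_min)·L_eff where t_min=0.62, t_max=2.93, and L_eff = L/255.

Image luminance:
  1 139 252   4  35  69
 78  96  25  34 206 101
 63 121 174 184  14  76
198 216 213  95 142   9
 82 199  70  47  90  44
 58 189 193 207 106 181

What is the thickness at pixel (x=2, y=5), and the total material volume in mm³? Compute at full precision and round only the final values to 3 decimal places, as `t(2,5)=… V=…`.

span = t_max - t_min = 2.93 - 0.62 = 2.310
L(2,5) = 193, L_eff = 193/255 = 0.756863
t(2,5) = 2.93 - 2.310·0.756863 = 1.182
Σt over all 6·6 pixels = 587733/8500 ≈ 69.1450588
V = pitch²·Σt = 1.49²·587733/8500 = 153.509

t(2,5)=1.182 V=153.509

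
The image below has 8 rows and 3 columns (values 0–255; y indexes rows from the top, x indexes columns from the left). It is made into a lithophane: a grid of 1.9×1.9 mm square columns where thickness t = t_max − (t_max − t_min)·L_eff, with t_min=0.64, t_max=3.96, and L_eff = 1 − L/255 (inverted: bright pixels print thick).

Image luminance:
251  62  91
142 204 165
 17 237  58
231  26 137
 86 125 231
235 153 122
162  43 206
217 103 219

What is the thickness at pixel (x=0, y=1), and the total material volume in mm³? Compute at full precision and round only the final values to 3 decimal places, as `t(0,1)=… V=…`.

span = t_max - t_min = 3.96 - 0.64 = 3.320
L(0,1) = 142, L_eff = 1 - 142/255 = 0.443137 (inverted)
t(0,1) = 3.96 - 3.320·0.443137 = 2.489
Σt over all 8·3 pixels = 390329/6375 ≈ 61.2280784
V = pitch²·Σt = 1.9²·390329/6375 = 221.033

t(0,1)=2.489 V=221.033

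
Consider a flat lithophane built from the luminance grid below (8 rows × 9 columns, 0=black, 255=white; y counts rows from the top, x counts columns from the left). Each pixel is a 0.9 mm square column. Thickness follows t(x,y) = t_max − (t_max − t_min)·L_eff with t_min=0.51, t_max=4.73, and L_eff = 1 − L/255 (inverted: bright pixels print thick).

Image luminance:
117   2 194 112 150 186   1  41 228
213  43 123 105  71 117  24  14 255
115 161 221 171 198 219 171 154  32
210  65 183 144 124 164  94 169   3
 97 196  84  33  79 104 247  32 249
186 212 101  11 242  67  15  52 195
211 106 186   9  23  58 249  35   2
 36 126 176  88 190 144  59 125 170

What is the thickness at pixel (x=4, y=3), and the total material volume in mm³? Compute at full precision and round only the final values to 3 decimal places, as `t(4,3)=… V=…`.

span = t_max - t_min = 4.73 - 0.51 = 4.220
L(4,3) = 124, L_eff = 1 - 124/255 = 0.513725 (inverted)
t(4,3) = 4.73 - 4.220·0.513725 = 2.562
Σt over all 8·9 pixels = 136627/750 ≈ 182.1693333
V = pitch²·Σt = 0.9²·136627/750 = 147.557

t(4,3)=2.562 V=147.557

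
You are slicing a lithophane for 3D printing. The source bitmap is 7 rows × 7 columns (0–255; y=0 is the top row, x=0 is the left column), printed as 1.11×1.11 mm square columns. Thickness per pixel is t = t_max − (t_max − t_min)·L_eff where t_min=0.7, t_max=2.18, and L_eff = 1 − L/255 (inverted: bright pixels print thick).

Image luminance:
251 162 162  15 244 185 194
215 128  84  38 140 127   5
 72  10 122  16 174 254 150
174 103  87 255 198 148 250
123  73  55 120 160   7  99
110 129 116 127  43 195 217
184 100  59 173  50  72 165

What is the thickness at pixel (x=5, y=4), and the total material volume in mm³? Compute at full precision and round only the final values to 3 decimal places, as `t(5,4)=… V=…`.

t(5,4)=0.741 V=87.598

span = t_max - t_min = 2.18 - 0.7 = 1.480
L(5,4) = 7, L_eff = 1 - 7/255 = 0.972549 (inverted)
t(5,4) = 2.18 - 1.480·0.972549 = 0.741
Σt over all 7·7 pixels = 181297/2550 ≈ 71.0968627
V = pitch²·Σt = 1.11²·181297/2550 = 87.598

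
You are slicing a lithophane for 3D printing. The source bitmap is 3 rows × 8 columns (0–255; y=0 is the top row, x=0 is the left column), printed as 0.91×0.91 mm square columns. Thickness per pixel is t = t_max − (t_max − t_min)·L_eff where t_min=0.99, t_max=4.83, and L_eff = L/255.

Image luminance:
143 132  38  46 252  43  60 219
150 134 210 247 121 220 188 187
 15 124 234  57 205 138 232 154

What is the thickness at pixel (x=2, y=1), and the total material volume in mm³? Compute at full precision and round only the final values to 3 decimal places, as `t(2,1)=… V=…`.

span = t_max - t_min = 4.83 - 0.99 = 3.840
L(2,1) = 210, L_eff = 210/255 = 0.823529
t(2,1) = 4.83 - 3.840·0.823529 = 1.668
Σt over all 3·8 pixels = 132762/2125 ≈ 62.4762353
V = pitch²·Σt = 0.91²·132762/2125 = 51.737

t(2,1)=1.668 V=51.737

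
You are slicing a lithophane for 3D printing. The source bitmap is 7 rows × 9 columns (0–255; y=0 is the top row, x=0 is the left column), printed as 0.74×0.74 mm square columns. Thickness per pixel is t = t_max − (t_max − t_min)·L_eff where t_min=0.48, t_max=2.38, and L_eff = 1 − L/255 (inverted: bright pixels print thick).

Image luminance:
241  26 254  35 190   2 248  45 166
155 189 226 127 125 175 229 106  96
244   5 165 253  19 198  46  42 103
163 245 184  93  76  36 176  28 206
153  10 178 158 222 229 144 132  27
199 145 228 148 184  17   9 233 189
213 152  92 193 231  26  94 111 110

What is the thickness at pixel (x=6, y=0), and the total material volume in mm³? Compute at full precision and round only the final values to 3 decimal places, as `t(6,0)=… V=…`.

span = t_max - t_min = 2.38 - 0.48 = 1.900
L(6,0) = 248, L_eff = 1 - 248/255 = 0.027451 (inverted)
t(6,0) = 2.38 - 1.900·0.027451 = 2.328
Σt over all 7·9 pixels = 121624/1275 ≈ 95.3913725
V = pitch²·Σt = 0.74²·121624/1275 = 52.236

t(6,0)=2.328 V=52.236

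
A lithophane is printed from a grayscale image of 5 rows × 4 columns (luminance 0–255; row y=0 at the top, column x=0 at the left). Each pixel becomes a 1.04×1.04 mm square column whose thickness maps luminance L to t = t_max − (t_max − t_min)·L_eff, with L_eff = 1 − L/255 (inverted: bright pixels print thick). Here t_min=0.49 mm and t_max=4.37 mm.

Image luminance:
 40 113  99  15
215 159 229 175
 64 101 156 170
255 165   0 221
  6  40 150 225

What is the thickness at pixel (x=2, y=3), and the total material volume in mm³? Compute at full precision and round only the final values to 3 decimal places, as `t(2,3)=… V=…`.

t(2,3)=0.490 V=53.356

span = t_max - t_min = 4.37 - 0.49 = 3.880
L(2,3) = 0, L_eff = 1 - 0/255 = 1.000000 (inverted)
t(2,3) = 4.37 - 3.880·1.000000 = 0.490
Σt over all 5·4 pixels = 104827/2125 ≈ 49.3303529
V = pitch²·Σt = 1.04²·104827/2125 = 53.356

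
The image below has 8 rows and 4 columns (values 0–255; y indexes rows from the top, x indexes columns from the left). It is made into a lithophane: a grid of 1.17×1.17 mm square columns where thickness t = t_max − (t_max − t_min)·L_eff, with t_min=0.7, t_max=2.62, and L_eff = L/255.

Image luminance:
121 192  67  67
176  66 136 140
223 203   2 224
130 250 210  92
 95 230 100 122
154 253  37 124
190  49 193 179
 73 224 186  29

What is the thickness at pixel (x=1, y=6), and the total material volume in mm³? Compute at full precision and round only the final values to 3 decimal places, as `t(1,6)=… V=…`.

t(1,6)=2.251 V=68.006

span = t_max - t_min = 2.62 - 0.7 = 1.920
L(1,6) = 49, L_eff = 49/255 = 0.192157
t(1,6) = 2.62 - 1.920·0.192157 = 2.251
Σt over all 8·4 pixels = 105568/2125 ≈ 49.6790588
V = pitch²·Σt = 1.17²·105568/2125 = 68.006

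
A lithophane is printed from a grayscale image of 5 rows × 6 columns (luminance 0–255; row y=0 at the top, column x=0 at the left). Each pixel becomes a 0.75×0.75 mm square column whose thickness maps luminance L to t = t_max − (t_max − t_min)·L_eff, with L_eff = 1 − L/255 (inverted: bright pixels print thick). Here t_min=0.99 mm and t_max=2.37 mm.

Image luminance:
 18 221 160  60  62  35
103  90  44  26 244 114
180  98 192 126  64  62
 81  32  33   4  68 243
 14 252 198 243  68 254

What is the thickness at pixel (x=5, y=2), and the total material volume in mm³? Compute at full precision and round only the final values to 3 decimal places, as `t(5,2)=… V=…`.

span = t_max - t_min = 2.37 - 0.99 = 1.380
L(5,2) = 62, L_eff = 1 - 62/255 = 0.756863 (inverted)
t(5,2) = 2.37 - 1.380·0.756863 = 1.326
Σt over all 5·6 pixels = 102086/2125 ≈ 48.0404706
V = pitch²·Σt = 0.75²·102086/2125 = 27.023

t(5,2)=1.326 V=27.023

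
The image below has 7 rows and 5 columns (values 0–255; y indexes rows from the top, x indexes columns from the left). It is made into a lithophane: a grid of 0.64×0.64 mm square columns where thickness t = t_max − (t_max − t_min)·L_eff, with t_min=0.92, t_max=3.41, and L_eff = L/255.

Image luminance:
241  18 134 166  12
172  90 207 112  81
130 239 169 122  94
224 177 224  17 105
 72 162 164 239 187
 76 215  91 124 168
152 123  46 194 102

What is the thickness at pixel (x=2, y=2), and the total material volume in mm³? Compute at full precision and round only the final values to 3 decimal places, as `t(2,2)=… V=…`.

t(2,2)=1.760 V=29.492

span = t_max - t_min = 3.41 - 0.92 = 2.490
L(2,2) = 169, L_eff = 169/255 = 0.662745
t(2,2) = 3.41 - 2.490·0.662745 = 1.760
Σt over all 7·5 pixels = 153002/2125 ≈ 72.0009412
V = pitch²·Σt = 0.64²·153002/2125 = 29.492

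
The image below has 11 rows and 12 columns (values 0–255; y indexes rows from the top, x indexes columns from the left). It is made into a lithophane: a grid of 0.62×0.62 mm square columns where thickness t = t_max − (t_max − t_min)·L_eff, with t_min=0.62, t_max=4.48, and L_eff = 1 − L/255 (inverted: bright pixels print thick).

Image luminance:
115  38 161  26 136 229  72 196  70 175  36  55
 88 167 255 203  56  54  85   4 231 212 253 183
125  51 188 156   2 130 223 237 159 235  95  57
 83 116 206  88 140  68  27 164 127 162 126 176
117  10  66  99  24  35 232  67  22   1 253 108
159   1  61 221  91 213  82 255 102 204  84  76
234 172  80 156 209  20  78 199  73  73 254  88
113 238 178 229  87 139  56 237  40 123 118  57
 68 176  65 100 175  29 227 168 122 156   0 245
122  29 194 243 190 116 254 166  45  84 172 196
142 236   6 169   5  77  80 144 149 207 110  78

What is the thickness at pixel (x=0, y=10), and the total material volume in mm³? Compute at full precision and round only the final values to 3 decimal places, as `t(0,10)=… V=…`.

span = t_max - t_min = 4.48 - 0.62 = 3.860
L(0,10) = 142, L_eff = 1 - 142/255 = 0.443137 (inverted)
t(0,10) = 4.48 - 3.860·0.443137 = 2.769
Σt over all 11·12 pixels = 428972/1275 ≈ 336.4486275
V = pitch²·Σt = 0.62²·428972/1275 = 129.331

t(0,10)=2.769 V=129.331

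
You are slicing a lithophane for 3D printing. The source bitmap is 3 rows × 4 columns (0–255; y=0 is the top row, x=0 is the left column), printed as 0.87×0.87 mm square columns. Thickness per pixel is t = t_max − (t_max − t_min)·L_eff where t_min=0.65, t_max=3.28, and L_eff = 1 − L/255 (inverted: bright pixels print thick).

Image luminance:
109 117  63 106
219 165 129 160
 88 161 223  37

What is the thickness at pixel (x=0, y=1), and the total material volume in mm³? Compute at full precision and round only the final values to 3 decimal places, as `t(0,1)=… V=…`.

span = t_max - t_min = 3.28 - 0.65 = 2.630
L(0,1) = 219, L_eff = 1 - 219/255 = 0.141176 (inverted)
t(0,1) = 3.28 - 2.630·0.141176 = 2.909
Σt over all 3·4 pixels = 613651/25500 ≈ 24.0647451
V = pitch²·Σt = 0.87²·613651/25500 = 18.215

t(0,1)=2.909 V=18.215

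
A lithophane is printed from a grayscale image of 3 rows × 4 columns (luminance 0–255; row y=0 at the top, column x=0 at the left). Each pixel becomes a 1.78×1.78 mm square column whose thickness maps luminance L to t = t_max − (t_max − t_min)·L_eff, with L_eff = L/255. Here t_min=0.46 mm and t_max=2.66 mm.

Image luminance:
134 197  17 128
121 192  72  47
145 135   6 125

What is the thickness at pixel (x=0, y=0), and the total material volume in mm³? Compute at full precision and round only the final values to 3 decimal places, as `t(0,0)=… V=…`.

span = t_max - t_min = 2.66 - 0.46 = 2.200
L(0,0) = 134, L_eff = 134/255 = 0.525490
t(0,0) = 2.66 - 2.200·0.525490 = 1.504
Σt over all 3·4 pixels = 26189/1275 ≈ 20.5403922
V = pitch²·Σt = 1.78²·26189/1275 = 65.080

t(0,0)=1.504 V=65.080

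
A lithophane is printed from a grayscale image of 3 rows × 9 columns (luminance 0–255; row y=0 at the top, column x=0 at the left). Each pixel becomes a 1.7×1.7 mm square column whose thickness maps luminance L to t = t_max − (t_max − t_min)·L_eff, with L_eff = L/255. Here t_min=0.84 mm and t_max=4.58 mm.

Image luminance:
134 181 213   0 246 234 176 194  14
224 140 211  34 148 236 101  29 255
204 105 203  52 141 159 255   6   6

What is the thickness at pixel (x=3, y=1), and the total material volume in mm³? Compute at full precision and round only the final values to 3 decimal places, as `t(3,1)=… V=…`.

t(3,1)=4.081 V=192.027

span = t_max - t_min = 4.58 - 0.84 = 3.740
L(3,1) = 34, L_eff = 34/255 = 0.133333
t(3,1) = 4.58 - 3.740·0.133333 = 4.081
Σt over all 3·9 pixels = 24917/375 ≈ 66.4453333
V = pitch²·Σt = 1.7²·24917/375 = 192.027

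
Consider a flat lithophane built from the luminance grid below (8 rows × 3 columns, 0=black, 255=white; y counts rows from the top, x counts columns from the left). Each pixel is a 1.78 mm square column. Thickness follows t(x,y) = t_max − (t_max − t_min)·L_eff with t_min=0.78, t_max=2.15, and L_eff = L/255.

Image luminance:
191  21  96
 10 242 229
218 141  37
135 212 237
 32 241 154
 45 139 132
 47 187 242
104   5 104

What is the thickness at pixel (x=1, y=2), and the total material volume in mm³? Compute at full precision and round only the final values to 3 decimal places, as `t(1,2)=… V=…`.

t(1,2)=1.392 V=109.001

span = t_max - t_min = 2.15 - 0.78 = 1.370
L(1,2) = 141, L_eff = 141/255 = 0.552941
t(1,2) = 2.15 - 1.370·0.552941 = 1.392
Σt over all 8·3 pixels = 292421/8500 ≈ 34.4024706
V = pitch²·Σt = 1.78²·292421/8500 = 109.001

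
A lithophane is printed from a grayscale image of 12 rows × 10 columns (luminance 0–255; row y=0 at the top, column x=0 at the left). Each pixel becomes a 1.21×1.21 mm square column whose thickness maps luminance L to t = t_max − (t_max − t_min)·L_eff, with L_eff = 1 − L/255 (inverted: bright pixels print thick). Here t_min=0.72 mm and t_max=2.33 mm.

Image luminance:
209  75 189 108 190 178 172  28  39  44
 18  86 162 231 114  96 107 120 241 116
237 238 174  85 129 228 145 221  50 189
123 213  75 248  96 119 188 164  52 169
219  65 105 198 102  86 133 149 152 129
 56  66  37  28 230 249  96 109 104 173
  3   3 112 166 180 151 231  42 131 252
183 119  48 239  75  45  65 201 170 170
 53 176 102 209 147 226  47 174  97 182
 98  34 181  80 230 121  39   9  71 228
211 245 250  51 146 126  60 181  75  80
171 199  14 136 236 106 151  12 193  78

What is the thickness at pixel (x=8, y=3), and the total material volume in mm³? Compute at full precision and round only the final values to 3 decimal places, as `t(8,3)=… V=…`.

span = t_max - t_min = 2.33 - 0.72 = 1.610
L(8,3) = 52, L_eff = 1 - 52/255 = 0.796078 (inverted)
t(8,3) = 2.33 - 1.610·0.796078 = 1.048
Σt over all 12·10 pixels = 187.186
V = pitch²·Σt = 1.21²·187.186 = 274.059

t(8,3)=1.048 V=274.059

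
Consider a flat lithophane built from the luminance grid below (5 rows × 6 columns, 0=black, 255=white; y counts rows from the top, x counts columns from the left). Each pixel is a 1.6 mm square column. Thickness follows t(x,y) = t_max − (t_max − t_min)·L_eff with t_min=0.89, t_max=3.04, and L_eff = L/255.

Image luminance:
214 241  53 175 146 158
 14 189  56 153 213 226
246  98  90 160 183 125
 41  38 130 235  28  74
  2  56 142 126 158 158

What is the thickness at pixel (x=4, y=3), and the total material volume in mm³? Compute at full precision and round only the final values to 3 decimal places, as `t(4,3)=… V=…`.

span = t_max - t_min = 3.04 - 0.89 = 2.150
L(4,3) = 28, L_eff = 28/255 = 0.109804
t(4,3) = 3.04 - 2.150·0.109804 = 2.804
Σt over all 5·6 pixels = 74054/1275 ≈ 58.0815686
V = pitch²·Σt = 1.6²·74054/1275 = 148.689

t(4,3)=2.804 V=148.689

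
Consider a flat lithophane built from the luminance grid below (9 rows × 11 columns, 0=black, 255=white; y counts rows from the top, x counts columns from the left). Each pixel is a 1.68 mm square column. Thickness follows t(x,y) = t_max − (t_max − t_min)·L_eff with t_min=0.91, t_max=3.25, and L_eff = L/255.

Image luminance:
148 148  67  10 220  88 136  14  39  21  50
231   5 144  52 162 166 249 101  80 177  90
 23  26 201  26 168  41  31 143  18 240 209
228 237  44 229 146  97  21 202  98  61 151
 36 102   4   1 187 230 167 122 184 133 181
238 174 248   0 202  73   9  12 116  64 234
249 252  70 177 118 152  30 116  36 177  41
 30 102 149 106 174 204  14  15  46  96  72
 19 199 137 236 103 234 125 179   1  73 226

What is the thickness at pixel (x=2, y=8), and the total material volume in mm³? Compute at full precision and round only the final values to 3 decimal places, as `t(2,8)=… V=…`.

span = t_max - t_min = 3.25 - 0.91 = 2.340
L(2,8) = 137, L_eff = 137/255 = 0.537255
t(2,8) = 3.25 - 2.340·0.537255 = 1.993
Σt over all 9·11 pixels = 214.266
V = pitch²·Σt = 1.68²·214.266 = 604.744

t(2,8)=1.993 V=604.744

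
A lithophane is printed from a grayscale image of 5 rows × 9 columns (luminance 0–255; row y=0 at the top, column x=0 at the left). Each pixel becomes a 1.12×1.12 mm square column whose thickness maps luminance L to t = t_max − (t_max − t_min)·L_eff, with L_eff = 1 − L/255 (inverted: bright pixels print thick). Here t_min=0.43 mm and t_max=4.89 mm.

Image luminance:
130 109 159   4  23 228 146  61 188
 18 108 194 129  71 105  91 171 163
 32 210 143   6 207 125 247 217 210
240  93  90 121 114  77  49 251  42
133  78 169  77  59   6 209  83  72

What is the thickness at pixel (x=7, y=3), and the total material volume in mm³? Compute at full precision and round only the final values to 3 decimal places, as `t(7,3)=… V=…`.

t(7,3)=4.820 V=144.020

span = t_max - t_min = 4.89 - 0.43 = 4.460
L(7,3) = 251, L_eff = 1 - 251/255 = 0.015686 (inverted)
t(7,3) = 4.89 - 4.460·0.015686 = 4.820
Σt over all 5·9 pixels = 2927693/25500 ≈ 114.8114902
V = pitch²·Σt = 1.12²·2927693/25500 = 144.020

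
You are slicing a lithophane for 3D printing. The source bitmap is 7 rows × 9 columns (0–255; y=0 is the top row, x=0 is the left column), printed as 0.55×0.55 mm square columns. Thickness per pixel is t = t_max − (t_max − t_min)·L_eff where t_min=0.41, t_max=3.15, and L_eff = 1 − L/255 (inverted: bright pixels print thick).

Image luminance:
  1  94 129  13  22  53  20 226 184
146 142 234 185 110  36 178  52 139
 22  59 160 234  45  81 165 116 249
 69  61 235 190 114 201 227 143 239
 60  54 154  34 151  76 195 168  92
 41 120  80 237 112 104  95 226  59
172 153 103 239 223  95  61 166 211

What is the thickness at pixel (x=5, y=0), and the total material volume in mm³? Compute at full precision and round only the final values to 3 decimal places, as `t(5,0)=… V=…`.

t(5,0)=0.979 V=33.995

span = t_max - t_min = 3.15 - 0.41 = 2.740
L(5,0) = 53, L_eff = 1 - 53/255 = 0.792157 (inverted)
t(5,0) = 3.15 - 2.740·0.792157 = 0.979
Σt over all 7·9 pixels = 191049/1700 ≈ 112.3817647
V = pitch²·Σt = 0.55²·191049/1700 = 33.995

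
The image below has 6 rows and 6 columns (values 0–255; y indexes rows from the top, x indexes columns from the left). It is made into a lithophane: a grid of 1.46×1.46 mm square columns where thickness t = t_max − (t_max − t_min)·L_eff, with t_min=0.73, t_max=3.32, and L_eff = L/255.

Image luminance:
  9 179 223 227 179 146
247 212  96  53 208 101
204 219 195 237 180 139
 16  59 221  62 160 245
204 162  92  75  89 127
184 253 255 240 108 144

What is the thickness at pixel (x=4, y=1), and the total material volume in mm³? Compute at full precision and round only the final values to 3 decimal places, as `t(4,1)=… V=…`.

span = t_max - t_min = 3.32 - 0.73 = 2.590
L(4,1) = 208, L_eff = 208/255 = 0.815686
t(4,1) = 3.32 - 2.590·0.815686 = 1.207
Σt over all 6·6 pixels = 155851/2550 ≈ 61.1180392
V = pitch²·Σt = 1.46²·155851/2550 = 130.279

t(4,1)=1.207 V=130.279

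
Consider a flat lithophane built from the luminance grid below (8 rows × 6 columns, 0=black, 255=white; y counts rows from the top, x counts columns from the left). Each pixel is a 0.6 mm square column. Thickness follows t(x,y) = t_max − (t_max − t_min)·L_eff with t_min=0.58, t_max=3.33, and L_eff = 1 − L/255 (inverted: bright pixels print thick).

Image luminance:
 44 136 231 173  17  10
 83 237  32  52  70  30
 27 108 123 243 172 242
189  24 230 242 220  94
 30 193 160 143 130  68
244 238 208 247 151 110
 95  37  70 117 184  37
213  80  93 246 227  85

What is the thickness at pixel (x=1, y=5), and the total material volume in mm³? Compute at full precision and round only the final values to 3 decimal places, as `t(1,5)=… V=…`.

t(1,5)=3.147 V=35.005

span = t_max - t_min = 3.33 - 0.58 = 2.750
L(1,5) = 238, L_eff = 1 - 238/255 = 0.066667 (inverted)
t(1,5) = 3.33 - 2.750·0.066667 = 3.147
Σt over all 8·6 pixels = 165303/1700 ≈ 97.2370588
V = pitch²·Σt = 0.6²·165303/1700 = 35.005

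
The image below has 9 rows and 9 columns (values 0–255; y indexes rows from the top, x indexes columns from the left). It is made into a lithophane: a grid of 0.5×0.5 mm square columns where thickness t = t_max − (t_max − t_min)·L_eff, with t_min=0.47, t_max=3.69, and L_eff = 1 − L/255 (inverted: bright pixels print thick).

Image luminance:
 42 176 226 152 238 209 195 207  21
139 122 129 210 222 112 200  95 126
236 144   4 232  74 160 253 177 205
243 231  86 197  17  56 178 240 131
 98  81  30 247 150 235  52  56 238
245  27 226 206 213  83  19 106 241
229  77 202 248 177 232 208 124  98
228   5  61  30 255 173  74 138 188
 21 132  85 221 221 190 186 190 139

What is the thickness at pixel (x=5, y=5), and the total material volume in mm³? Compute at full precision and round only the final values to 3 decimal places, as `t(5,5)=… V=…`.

t(5,5)=1.518 V=48.568

span = t_max - t_min = 3.69 - 0.47 = 3.220
L(5,5) = 83, L_eff = 1 - 83/255 = 0.674510 (inverted)
t(5,5) = 3.69 - 3.220·0.674510 = 1.518
Σt over all 9·9 pixels = 198157/1020 ≈ 194.2715686
V = pitch²·Σt = 0.5²·198157/1020 = 48.568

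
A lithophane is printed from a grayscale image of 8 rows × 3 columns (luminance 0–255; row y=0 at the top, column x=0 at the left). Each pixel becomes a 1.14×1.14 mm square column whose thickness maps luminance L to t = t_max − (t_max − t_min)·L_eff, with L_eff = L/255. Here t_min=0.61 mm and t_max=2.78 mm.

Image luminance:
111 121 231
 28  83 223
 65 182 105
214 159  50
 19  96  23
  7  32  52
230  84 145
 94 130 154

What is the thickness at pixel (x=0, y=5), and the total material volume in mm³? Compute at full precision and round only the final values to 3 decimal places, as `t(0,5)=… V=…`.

span = t_max - t_min = 2.78 - 0.61 = 2.170
L(0,5) = 7, L_eff = 7/255 = 0.027451
t(0,5) = 2.78 - 2.170·0.027451 = 2.720
Σt over all 8·3 pixels = 564457/12750 ≈ 44.2711373
V = pitch²·Σt = 1.14²·564457/12750 = 57.535

t(0,5)=2.720 V=57.535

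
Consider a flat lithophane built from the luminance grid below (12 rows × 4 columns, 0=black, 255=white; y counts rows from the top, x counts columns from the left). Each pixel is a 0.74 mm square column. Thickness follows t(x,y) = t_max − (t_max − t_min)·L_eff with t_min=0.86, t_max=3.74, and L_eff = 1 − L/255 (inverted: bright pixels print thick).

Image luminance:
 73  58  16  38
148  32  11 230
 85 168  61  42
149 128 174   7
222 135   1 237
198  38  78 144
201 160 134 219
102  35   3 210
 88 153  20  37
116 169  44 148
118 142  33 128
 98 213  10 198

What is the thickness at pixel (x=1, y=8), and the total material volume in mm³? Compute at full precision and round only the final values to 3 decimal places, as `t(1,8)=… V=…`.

t(1,8)=2.588 V=55.087

span = t_max - t_min = 3.74 - 0.86 = 2.880
L(1,8) = 153, L_eff = 1 - 153/255 = 0.400000 (inverted)
t(1,8) = 3.74 - 2.880·0.400000 = 2.588
Σt over all 12·4 pixels = 213768/2125 ≈ 100.5967059
V = pitch²·Σt = 0.74²·213768/2125 = 55.087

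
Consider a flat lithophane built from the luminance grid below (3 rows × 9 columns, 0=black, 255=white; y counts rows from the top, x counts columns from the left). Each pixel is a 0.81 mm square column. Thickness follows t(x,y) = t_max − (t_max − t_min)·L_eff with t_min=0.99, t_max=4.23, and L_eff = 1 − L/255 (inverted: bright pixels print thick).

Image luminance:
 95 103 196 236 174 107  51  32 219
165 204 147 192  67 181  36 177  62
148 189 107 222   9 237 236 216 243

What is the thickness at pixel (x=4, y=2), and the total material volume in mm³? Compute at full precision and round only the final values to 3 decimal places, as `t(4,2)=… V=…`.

t(4,2)=1.104 V=51.308

span = t_max - t_min = 4.23 - 0.99 = 3.240
L(4,2) = 9, L_eff = 1 - 9/255 = 0.964706 (inverted)
t(4,2) = 4.23 - 3.240·0.964706 = 1.104
Σt over all 3·9 pixels = 664713/8500 ≈ 78.2015294
V = pitch²·Σt = 0.81²·664713/8500 = 51.308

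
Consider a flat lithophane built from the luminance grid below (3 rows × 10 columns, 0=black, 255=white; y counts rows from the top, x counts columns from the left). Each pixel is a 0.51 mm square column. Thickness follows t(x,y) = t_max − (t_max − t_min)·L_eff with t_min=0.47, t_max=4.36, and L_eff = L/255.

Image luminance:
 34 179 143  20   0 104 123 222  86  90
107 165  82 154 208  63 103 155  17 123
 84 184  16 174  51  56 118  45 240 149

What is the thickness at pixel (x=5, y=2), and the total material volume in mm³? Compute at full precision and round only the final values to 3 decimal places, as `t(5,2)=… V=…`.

span = t_max - t_min = 4.36 - 0.47 = 3.890
L(5,2) = 56, L_eff = 56/255 = 0.219608
t(5,2) = 4.36 - 3.890·0.219608 = 3.506
Σt over all 3·10 pixels = 410729/5100 ≈ 80.5350980
V = pitch²·Σt = 0.51²·410729/5100 = 20.947

t(5,2)=3.506 V=20.947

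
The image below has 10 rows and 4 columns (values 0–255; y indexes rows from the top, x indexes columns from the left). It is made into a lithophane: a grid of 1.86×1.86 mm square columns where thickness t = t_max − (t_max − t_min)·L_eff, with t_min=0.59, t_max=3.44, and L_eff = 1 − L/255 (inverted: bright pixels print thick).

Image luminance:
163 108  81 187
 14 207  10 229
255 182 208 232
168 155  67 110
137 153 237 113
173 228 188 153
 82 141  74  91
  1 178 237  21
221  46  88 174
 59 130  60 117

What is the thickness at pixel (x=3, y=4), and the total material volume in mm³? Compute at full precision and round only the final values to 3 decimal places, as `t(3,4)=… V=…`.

t(3,4)=1.853 V=293.460

span = t_max - t_min = 3.44 - 0.59 = 2.850
L(3,4) = 113, L_eff = 1 - 113/255 = 0.556863 (inverted)
t(3,4) = 3.44 - 2.850·0.556863 = 1.853
Σt over all 10·4 pixels = 72101/850 ≈ 84.8247059
V = pitch²·Σt = 1.86²·72101/850 = 293.460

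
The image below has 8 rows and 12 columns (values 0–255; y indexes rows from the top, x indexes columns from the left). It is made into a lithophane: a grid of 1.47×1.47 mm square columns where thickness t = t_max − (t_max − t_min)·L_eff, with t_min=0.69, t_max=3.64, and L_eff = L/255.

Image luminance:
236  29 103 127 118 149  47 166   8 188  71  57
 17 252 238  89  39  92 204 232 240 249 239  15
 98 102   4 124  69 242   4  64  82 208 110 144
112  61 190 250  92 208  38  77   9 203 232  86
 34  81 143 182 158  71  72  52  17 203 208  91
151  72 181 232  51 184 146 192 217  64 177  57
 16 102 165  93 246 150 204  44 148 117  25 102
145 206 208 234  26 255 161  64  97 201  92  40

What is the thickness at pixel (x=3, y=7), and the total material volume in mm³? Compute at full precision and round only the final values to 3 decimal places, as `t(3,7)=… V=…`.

t(3,7)=0.933 V=450.346

span = t_max - t_min = 3.64 - 0.69 = 2.950
L(3,7) = 234, L_eff = 234/255 = 0.917647
t(3,7) = 3.64 - 2.950·0.917647 = 0.933
Σt over all 8·12 pixels = 42515/204 ≈ 208.4068627
V = pitch²·Σt = 1.47²·42515/204 = 450.346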